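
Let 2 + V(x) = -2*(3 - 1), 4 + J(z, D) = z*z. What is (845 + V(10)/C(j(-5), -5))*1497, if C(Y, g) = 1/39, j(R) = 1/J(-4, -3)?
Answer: 914667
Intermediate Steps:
J(z, D) = -4 + z² (J(z, D) = -4 + z*z = -4 + z²)
j(R) = 1/12 (j(R) = 1/(-4 + (-4)²) = 1/(-4 + 16) = 1/12)
C(Y, g) = 1/39
V(x) = -6 (V(x) = -2 - 2*(3 - 1) = -2 - 2*2 = -2 - 4 = -6)
(845 + V(10)/C(j(-5), -5))*1497 = (845 - 6/1/39)*1497 = (845 - 6*39)*1497 = (845 - 234)*1497 = 611*1497 = 914667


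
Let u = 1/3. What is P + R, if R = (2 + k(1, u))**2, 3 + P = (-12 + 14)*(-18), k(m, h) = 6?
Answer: 25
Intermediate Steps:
u = 1/3 ≈ 0.33333
P = -39 (P = -3 + (-12 + 14)*(-18) = -3 + 2*(-18) = -3 - 36 = -39)
R = 64 (R = (2 + 6)**2 = 8**2 = 64)
P + R = -39 + 64 = 25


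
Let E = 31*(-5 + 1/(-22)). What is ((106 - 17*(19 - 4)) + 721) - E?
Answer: 16025/22 ≈ 728.41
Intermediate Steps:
E = -3441/22 (E = 31*(-5 - 1/22) = 31*(-111/22) = -3441/22 ≈ -156.41)
((106 - 17*(19 - 4)) + 721) - E = ((106 - 17*(19 - 4)) + 721) - 1*(-3441/22) = ((106 - 17*15) + 721) + 3441/22 = ((106 - 255) + 721) + 3441/22 = (-149 + 721) + 3441/22 = 572 + 3441/22 = 16025/22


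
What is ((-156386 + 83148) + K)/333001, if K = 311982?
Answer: 238744/333001 ≈ 0.71695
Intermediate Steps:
((-156386 + 83148) + K)/333001 = ((-156386 + 83148) + 311982)/333001 = (-73238 + 311982)*(1/333001) = 238744*(1/333001) = 238744/333001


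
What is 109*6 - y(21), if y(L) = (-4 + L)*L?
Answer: 297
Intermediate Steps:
y(L) = L*(-4 + L)
109*6 - y(21) = 109*6 - 21*(-4 + 21) = 654 - 21*17 = 654 - 1*357 = 654 - 357 = 297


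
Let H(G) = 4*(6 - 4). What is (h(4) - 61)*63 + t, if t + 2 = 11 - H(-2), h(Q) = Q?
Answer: -3590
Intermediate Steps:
H(G) = 8 (H(G) = 4*2 = 8)
t = 1 (t = -2 + (11 - 1*8) = -2 + (11 - 8) = -2 + 3 = 1)
(h(4) - 61)*63 + t = (4 - 61)*63 + 1 = -57*63 + 1 = -3591 + 1 = -3590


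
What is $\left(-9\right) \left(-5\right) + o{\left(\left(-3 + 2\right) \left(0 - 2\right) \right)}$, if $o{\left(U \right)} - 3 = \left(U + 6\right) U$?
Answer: $64$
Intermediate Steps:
$o{\left(U \right)} = 3 + U \left(6 + U\right)$ ($o{\left(U \right)} = 3 + \left(U + 6\right) U = 3 + \left(6 + U\right) U = 3 + U \left(6 + U\right)$)
$\left(-9\right) \left(-5\right) + o{\left(\left(-3 + 2\right) \left(0 - 2\right) \right)} = \left(-9\right) \left(-5\right) + \left(3 + \left(\left(-3 + 2\right) \left(0 - 2\right)\right)^{2} + 6 \left(-3 + 2\right) \left(0 - 2\right)\right) = 45 + \left(3 + \left(- (0 - 2)\right)^{2} + 6 \left(- (0 - 2)\right)\right) = 45 + \left(3 + \left(\left(-1\right) \left(-2\right)\right)^{2} + 6 \left(\left(-1\right) \left(-2\right)\right)\right) = 45 + \left(3 + 2^{2} + 6 \cdot 2\right) = 45 + \left(3 + 4 + 12\right) = 45 + 19 = 64$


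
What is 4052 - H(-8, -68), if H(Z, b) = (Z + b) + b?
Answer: 4196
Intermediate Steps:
H(Z, b) = Z + 2*b
4052 - H(-8, -68) = 4052 - (-8 + 2*(-68)) = 4052 - (-8 - 136) = 4052 - 1*(-144) = 4052 + 144 = 4196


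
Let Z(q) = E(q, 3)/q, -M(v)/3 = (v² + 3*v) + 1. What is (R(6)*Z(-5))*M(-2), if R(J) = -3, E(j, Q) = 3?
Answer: 27/5 ≈ 5.4000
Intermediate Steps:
M(v) = -3 - 9*v - 3*v² (M(v) = -3*((v² + 3*v) + 1) = -3*(1 + v² + 3*v) = -3 - 9*v - 3*v²)
Z(q) = 3/q
(R(6)*Z(-5))*M(-2) = (-9/(-5))*(-3 - 9*(-2) - 3*(-2)²) = (-9*(-1)/5)*(-3 + 18 - 3*4) = (-3*(-⅗))*(-3 + 18 - 12) = (9/5)*3 = 27/5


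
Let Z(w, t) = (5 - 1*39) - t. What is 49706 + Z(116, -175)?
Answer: 49847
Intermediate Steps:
Z(w, t) = -34 - t (Z(w, t) = (5 - 39) - t = -34 - t)
49706 + Z(116, -175) = 49706 + (-34 - 1*(-175)) = 49706 + (-34 + 175) = 49706 + 141 = 49847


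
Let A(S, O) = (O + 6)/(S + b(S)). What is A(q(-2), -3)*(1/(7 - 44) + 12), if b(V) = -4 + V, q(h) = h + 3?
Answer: -1329/74 ≈ -17.959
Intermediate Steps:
q(h) = 3 + h
A(S, O) = (6 + O)/(-4 + 2*S) (A(S, O) = (O + 6)/(S + (-4 + S)) = (6 + O)/(-4 + 2*S))
A(q(-2), -3)*(1/(7 - 44) + 12) = ((6 - 3)/(2*(-2 + (3 - 2))))*(1/(7 - 44) + 12) = ((½)*3/(-2 + 1))*(1/(-37) + 12) = ((½)*3/(-1))*(-1/37 + 12) = ((½)*(-1)*3)*(443/37) = -3/2*443/37 = -1329/74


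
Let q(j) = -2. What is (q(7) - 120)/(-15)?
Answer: 122/15 ≈ 8.1333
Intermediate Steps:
(q(7) - 120)/(-15) = (-2 - 120)/(-15) = -1/15*(-122) = 122/15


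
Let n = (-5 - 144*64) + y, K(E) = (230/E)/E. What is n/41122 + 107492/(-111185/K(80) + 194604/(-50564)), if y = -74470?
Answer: -76566431336715575/36989833351604506 ≈ -2.0699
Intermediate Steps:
K(E) = 230/E²
n = -83691 (n = (-5 - 144*64) - 74470 = (-5 - 9216) - 74470 = -9221 - 74470 = -83691)
n/41122 + 107492/(-111185/K(80) + 194604/(-50564)) = -83691/41122 + 107492/(-111185/(230/80²) + 194604/(-50564)) = -83691*1/41122 + 107492/(-111185/(230*(1/6400)) + 194604*(-1/50564)) = -83691/41122 + 107492/(-111185/23/640 - 48651/12641) = -83691/41122 + 107492/(-111185*640/23 - 48651/12641) = -83691/41122 + 107492/(-71158400/23 - 48651/12641) = -83691/41122 + 107492/(-899514453373/290743) = -83691/41122 + 107492*(-290743/899514453373) = -83691/41122 - 31252546556/899514453373 = -76566431336715575/36989833351604506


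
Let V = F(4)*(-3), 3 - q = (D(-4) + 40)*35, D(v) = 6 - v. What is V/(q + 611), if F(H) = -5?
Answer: -15/1136 ≈ -0.013204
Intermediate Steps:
q = -1747 (q = 3 - ((6 - 1*(-4)) + 40)*35 = 3 - ((6 + 4) + 40)*35 = 3 - (10 + 40)*35 = 3 - 50*35 = 3 - 1*1750 = 3 - 1750 = -1747)
V = 15 (V = -5*(-3) = 15)
V/(q + 611) = 15/(-1747 + 611) = 15/(-1136) = 15*(-1/1136) = -15/1136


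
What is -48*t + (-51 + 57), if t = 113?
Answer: -5418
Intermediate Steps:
-48*t + (-51 + 57) = -48*113 + (-51 + 57) = -5424 + 6 = -5418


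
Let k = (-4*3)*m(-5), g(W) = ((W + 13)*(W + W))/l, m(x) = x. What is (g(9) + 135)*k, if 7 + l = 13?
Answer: 12060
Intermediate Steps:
l = 6 (l = -7 + 13 = 6)
g(W) = W*(13 + W)/3 (g(W) = ((W + 13)*(W + W))/6 = ((13 + W)*(2*W))*(1/6) = (2*W*(13 + W))*(1/6) = W*(13 + W)/3)
k = 60 (k = -4*3*(-5) = -12*(-5) = 60)
(g(9) + 135)*k = ((1/3)*9*(13 + 9) + 135)*60 = ((1/3)*9*22 + 135)*60 = (66 + 135)*60 = 201*60 = 12060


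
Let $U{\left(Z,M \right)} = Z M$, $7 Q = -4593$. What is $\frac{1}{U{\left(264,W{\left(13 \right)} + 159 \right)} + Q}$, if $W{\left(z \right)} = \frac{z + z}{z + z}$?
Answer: $\frac{7}{291087} \approx 2.4048 \cdot 10^{-5}$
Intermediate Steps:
$Q = - \frac{4593}{7}$ ($Q = \frac{1}{7} \left(-4593\right) = - \frac{4593}{7} \approx -656.14$)
$W{\left(z \right)} = 1$ ($W{\left(z \right)} = \frac{2 z}{2 z} = 2 z \frac{1}{2 z} = 1$)
$U{\left(Z,M \right)} = M Z$
$\frac{1}{U{\left(264,W{\left(13 \right)} + 159 \right)} + Q} = \frac{1}{\left(1 + 159\right) 264 - \frac{4593}{7}} = \frac{1}{160 \cdot 264 - \frac{4593}{7}} = \frac{1}{42240 - \frac{4593}{7}} = \frac{1}{\frac{291087}{7}} = \frac{7}{291087}$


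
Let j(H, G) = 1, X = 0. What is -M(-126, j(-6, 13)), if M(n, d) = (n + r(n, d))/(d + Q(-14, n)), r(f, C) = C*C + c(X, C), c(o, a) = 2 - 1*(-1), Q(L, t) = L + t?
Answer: -122/139 ≈ -0.87770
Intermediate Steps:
c(o, a) = 3 (c(o, a) = 2 + 1 = 3)
r(f, C) = 3 + C**2 (r(f, C) = C*C + 3 = C**2 + 3 = 3 + C**2)
M(n, d) = (3 + n + d**2)/(-14 + d + n) (M(n, d) = (n + (3 + d**2))/(d + (-14 + n)) = (3 + n + d**2)/(-14 + d + n))
-M(-126, j(-6, 13)) = -(3 - 126 + 1**2)/(-14 + 1 - 126) = -(3 - 126 + 1)/(-139) = -(-1)*(-122)/139 = -1*122/139 = -122/139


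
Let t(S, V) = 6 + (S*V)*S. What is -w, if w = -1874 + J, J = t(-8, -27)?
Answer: 3596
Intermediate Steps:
t(S, V) = 6 + V*S**2
J = -1722 (J = 6 - 27*(-8)**2 = 6 - 27*64 = 6 - 1728 = -1722)
w = -3596 (w = -1874 - 1722 = -3596)
-w = -1*(-3596) = 3596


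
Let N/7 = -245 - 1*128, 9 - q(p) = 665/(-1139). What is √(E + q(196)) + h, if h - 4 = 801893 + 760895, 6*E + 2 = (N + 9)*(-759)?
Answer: 1562792 + √3843261899970/3417 ≈ 1.5634e+6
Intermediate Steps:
q(p) = 10916/1139 (q(p) = 9 - 665/(-1139) = 9 - 665*(-1)/1139 = 9 - 1*(-665/1139) = 9 + 665/1139 = 10916/1139)
N = -2611 (N = 7*(-245 - 1*128) = 7*(-245 - 128) = 7*(-373) = -2611)
E = 987458/3 (E = -⅓ + ((-2611 + 9)*(-759))/6 = -⅓ + (-2602*(-759))/6 = -⅓ + (⅙)*1974918 = -⅓ + 329153 = 987458/3 ≈ 3.2915e+5)
h = 1562792 (h = 4 + (801893 + 760895) = 4 + 1562788 = 1562792)
√(E + q(196)) + h = √(987458/3 + 10916/1139) + 1562792 = √(1124747410/3417) + 1562792 = √3843261899970/3417 + 1562792 = 1562792 + √3843261899970/3417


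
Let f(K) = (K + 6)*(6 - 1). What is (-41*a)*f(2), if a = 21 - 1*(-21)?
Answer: -68880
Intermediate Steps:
f(K) = 30 + 5*K (f(K) = (6 + K)*5 = 30 + 5*K)
a = 42 (a = 21 + 21 = 42)
(-41*a)*f(2) = (-41*42)*(30 + 5*2) = -1722*(30 + 10) = -1722*40 = -68880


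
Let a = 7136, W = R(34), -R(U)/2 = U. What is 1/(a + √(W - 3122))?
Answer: 3568/25462843 - I*√3190/50925686 ≈ 0.00014013 - 1.1091e-6*I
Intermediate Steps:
R(U) = -2*U
W = -68 (W = -2*34 = -68)
1/(a + √(W - 3122)) = 1/(7136 + √(-68 - 3122)) = 1/(7136 + √(-3190)) = 1/(7136 + I*√3190)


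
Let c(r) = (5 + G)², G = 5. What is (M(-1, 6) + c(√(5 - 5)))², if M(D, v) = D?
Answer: 9801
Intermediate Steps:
c(r) = 100 (c(r) = (5 + 5)² = 10² = 100)
(M(-1, 6) + c(√(5 - 5)))² = (-1 + 100)² = 99² = 9801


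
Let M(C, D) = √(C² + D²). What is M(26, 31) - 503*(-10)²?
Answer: -50300 + √1637 ≈ -50260.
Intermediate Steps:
M(26, 31) - 503*(-10)² = √(26² + 31²) - 503*(-10)² = √(676 + 961) - 503*100 = √1637 - 50300 = -50300 + √1637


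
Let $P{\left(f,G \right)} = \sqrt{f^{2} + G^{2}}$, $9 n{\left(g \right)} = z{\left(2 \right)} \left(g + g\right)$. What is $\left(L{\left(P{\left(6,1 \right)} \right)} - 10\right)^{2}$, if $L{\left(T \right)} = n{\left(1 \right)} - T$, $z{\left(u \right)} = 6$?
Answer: $\frac{1009}{9} + \frac{52 \sqrt{37}}{3} \approx 217.55$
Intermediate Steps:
$n{\left(g \right)} = \frac{4 g}{3}$ ($n{\left(g \right)} = \frac{6 \left(g + g\right)}{9} = \frac{6 \cdot 2 g}{9} = \frac{12 g}{9} = \frac{4 g}{3}$)
$P{\left(f,G \right)} = \sqrt{G^{2} + f^{2}}$
$L{\left(T \right)} = \frac{4}{3} - T$ ($L{\left(T \right)} = \frac{4}{3} \cdot 1 - T = \frac{4}{3} - T$)
$\left(L{\left(P{\left(6,1 \right)} \right)} - 10\right)^{2} = \left(\left(\frac{4}{3} - \sqrt{1^{2} + 6^{2}}\right) - 10\right)^{2} = \left(\left(\frac{4}{3} - \sqrt{1 + 36}\right) - 10\right)^{2} = \left(\left(\frac{4}{3} - \sqrt{37}\right) - 10\right)^{2} = \left(- \frac{26}{3} - \sqrt{37}\right)^{2}$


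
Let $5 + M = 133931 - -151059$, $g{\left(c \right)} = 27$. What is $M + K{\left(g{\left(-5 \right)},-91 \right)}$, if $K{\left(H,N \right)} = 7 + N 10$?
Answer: $284082$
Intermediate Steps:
$K{\left(H,N \right)} = 7 + 10 N$
$M = 284985$ ($M = -5 + \left(133931 - -151059\right) = -5 + \left(133931 + 151059\right) = -5 + 284990 = 284985$)
$M + K{\left(g{\left(-5 \right)},-91 \right)} = 284985 + \left(7 + 10 \left(-91\right)\right) = 284985 + \left(7 - 910\right) = 284985 - 903 = 284082$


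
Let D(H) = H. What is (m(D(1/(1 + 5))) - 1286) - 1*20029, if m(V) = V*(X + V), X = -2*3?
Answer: -767375/36 ≈ -21316.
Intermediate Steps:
X = -6
m(V) = V*(-6 + V)
(m(D(1/(1 + 5))) - 1286) - 1*20029 = ((-6 + 1/(1 + 5))/(1 + 5) - 1286) - 1*20029 = ((-6 + 1/6)/6 - 1286) - 20029 = ((1/6)*(-35/6) - 1286) - 20029 = (-35/36 - 1286) - 20029 = -46331/36 - 20029 = -767375/36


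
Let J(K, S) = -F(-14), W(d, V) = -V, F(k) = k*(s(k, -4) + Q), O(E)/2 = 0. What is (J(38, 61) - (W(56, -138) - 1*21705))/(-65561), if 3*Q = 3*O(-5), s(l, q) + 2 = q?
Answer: -21483/65561 ≈ -0.32768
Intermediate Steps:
O(E) = 0 (O(E) = 2*0 = 0)
s(l, q) = -2 + q
Q = 0 (Q = (3*0)/3 = (⅓)*0 = 0)
F(k) = -6*k (F(k) = k*((-2 - 4) + 0) = k*(-6 + 0) = k*(-6) = -6*k)
J(K, S) = -84 (J(K, S) = -(-6)*(-14) = -1*84 = -84)
(J(38, 61) - (W(56, -138) - 1*21705))/(-65561) = (-84 - (-1*(-138) - 1*21705))/(-65561) = (-84 - (138 - 21705))*(-1/65561) = (-84 - 1*(-21567))*(-1/65561) = (-84 + 21567)*(-1/65561) = 21483*(-1/65561) = -21483/65561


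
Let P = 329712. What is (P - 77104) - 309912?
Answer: -57304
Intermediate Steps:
(P - 77104) - 309912 = (329712 - 77104) - 309912 = 252608 - 309912 = -57304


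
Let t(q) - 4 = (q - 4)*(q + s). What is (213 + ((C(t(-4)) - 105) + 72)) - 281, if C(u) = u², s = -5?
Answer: 5675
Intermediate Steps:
t(q) = 4 + (-5 + q)*(-4 + q) (t(q) = 4 + (q - 4)*(q - 5) = 4 + (-4 + q)*(-5 + q) = 4 + (-5 + q)*(-4 + q))
(213 + ((C(t(-4)) - 105) + 72)) - 281 = (213 + (((24 + (-4)² - 9*(-4))² - 105) + 72)) - 281 = (213 + (((24 + 16 + 36)² - 105) + 72)) - 281 = (213 + ((76² - 105) + 72)) - 281 = (213 + ((5776 - 105) + 72)) - 281 = (213 + (5671 + 72)) - 281 = (213 + 5743) - 281 = 5956 - 281 = 5675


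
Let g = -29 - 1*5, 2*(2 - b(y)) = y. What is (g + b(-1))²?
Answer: 3969/4 ≈ 992.25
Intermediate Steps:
b(y) = 2 - y/2
g = -34 (g = -29 - 5 = -34)
(g + b(-1))² = (-34 + (2 - ½*(-1)))² = (-34 + (2 + ½))² = (-34 + 5/2)² = (-63/2)² = 3969/4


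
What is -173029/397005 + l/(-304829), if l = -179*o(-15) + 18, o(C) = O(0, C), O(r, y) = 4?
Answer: -7495306793/17288376735 ≈ -0.43355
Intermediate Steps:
o(C) = 4
l = -698 (l = -179*4 + 18 = -716 + 18 = -698)
-173029/397005 + l/(-304829) = -173029/397005 - 698/(-304829) = -173029*1/397005 - 698*(-1/304829) = -173029/397005 + 698/304829 = -7495306793/17288376735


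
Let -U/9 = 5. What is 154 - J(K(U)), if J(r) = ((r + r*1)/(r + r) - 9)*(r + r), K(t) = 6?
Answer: 250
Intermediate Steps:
U = -45 (U = -9*5 = -45)
J(r) = -16*r (J(r) = ((r + r)/((2*r)) - 9)*(2*r) = ((2*r)*(1/(2*r)) - 9)*(2*r) = (1 - 9)*(2*r) = -16*r)
154 - J(K(U)) = 154 - (-16)*6 = 154 - 1*(-96) = 154 + 96 = 250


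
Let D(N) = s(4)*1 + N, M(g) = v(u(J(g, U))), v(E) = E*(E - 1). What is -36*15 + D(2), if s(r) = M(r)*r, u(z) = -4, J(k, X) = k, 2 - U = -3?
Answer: -458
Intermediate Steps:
U = 5 (U = 2 - 1*(-3) = 2 + 3 = 5)
v(E) = E*(-1 + E)
M(g) = 20 (M(g) = -4*(-1 - 4) = -4*(-5) = 20)
s(r) = 20*r
D(N) = 80 + N (D(N) = (20*4)*1 + N = 80*1 + N = 80 + N)
-36*15 + D(2) = -36*15 + (80 + 2) = -540 + 82 = -458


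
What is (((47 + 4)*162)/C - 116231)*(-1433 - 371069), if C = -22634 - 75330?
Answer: 1060369961952223/24491 ≈ 4.3296e+10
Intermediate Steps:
C = -97964
(((47 + 4)*162)/C - 116231)*(-1433 - 371069) = (((47 + 4)*162)/(-97964) - 116231)*(-1433 - 371069) = ((51*162)*(-1/97964) - 116231)*(-372502) = (8262*(-1/97964) - 116231)*(-372502) = (-4131/48982 - 116231)*(-372502) = -5693230973/48982*(-372502) = 1060369961952223/24491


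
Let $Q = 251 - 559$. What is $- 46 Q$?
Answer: $14168$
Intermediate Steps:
$Q = -308$
$- 46 Q = \left(-46\right) \left(-308\right) = 14168$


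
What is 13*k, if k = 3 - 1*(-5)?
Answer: 104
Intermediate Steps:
k = 8 (k = 3 + 5 = 8)
13*k = 13*8 = 104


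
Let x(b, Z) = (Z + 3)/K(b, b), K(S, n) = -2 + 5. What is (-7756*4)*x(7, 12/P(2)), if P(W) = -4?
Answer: 0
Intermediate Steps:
K(S, n) = 3
x(b, Z) = 1 + Z/3 (x(b, Z) = (Z + 3)/3 = (3 + Z)*(⅓) = 1 + Z/3)
(-7756*4)*x(7, 12/P(2)) = (-7756*4)*(1 + (12/(-4))/3) = (-277*112)*(1 + (12*(-¼))/3) = -31024*(1 + (⅓)*(-3)) = -31024*(1 - 1) = -31024*0 = 0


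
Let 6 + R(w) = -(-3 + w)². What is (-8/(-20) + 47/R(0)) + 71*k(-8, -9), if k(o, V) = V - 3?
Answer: -12821/15 ≈ -854.73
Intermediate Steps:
R(w) = -6 - (-3 + w)²
k(o, V) = -3 + V
(-8/(-20) + 47/R(0)) + 71*k(-8, -9) = (-8/(-20) + 47/(-6 - (-3 + 0)²)) + 71*(-3 - 9) = (-8*(-1/20) + 47/(-6 - 1*(-3)²)) + 71*(-12) = (⅖ + 47/(-6 - 1*9)) - 852 = (⅖ + 47/(-6 - 9)) - 852 = (⅖ + 47/(-15)) - 852 = (⅖ + 47*(-1/15)) - 852 = (⅖ - 47/15) - 852 = -41/15 - 852 = -12821/15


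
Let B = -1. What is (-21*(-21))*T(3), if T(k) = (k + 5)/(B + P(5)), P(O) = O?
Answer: 882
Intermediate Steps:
T(k) = 5/4 + k/4 (T(k) = (k + 5)/(-1 + 5) = (5 + k)/4 = (5 + k)*(1/4) = 5/4 + k/4)
(-21*(-21))*T(3) = (-21*(-21))*(5/4 + (1/4)*3) = 441*(5/4 + 3/4) = 441*2 = 882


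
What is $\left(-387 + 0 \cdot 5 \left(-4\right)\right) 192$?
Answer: $-74304$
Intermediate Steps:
$\left(-387 + 0 \cdot 5 \left(-4\right)\right) 192 = \left(-387 + 0 \left(-4\right)\right) 192 = \left(-387 + 0\right) 192 = \left(-387\right) 192 = -74304$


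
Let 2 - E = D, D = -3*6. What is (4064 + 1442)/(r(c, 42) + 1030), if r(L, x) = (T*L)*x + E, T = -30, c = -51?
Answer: 2753/32655 ≈ 0.084306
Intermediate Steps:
D = -18
E = 20 (E = 2 - 1*(-18) = 2 + 18 = 20)
r(L, x) = 20 - 30*L*x (r(L, x) = (-30*L)*x + 20 = -30*L*x + 20 = 20 - 30*L*x)
(4064 + 1442)/(r(c, 42) + 1030) = (4064 + 1442)/((20 - 30*(-51)*42) + 1030) = 5506/((20 + 64260) + 1030) = 5506/(64280 + 1030) = 5506/65310 = 5506*(1/65310) = 2753/32655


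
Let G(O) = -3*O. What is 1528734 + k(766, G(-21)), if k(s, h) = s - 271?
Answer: 1529229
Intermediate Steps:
k(s, h) = -271 + s
1528734 + k(766, G(-21)) = 1528734 + (-271 + 766) = 1528734 + 495 = 1529229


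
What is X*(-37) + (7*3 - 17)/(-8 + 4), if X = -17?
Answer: 628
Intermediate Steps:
X*(-37) + (7*3 - 17)/(-8 + 4) = -17*(-37) + (7*3 - 17)/(-8 + 4) = 629 + (21 - 17)/(-4) = 629 + 4*(-¼) = 629 - 1 = 628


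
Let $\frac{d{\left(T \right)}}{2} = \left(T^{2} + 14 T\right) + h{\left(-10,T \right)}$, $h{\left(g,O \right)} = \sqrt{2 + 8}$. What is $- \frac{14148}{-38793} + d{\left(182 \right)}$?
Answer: $\frac{922553980}{12931} + 2 \sqrt{10} \approx 71351.0$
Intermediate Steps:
$h{\left(g,O \right)} = \sqrt{10}$
$d{\left(T \right)} = 2 \sqrt{10} + 2 T^{2} + 28 T$ ($d{\left(T \right)} = 2 \left(\left(T^{2} + 14 T\right) + \sqrt{10}\right) = 2 \left(\sqrt{10} + T^{2} + 14 T\right) = 2 \sqrt{10} + 2 T^{2} + 28 T$)
$- \frac{14148}{-38793} + d{\left(182 \right)} = - \frac{14148}{-38793} + \left(2 \sqrt{10} + 2 \cdot 182^{2} + 28 \cdot 182\right) = \left(-14148\right) \left(- \frac{1}{38793}\right) + \left(2 \sqrt{10} + 2 \cdot 33124 + 5096\right) = \frac{4716}{12931} + \left(2 \sqrt{10} + 66248 + 5096\right) = \frac{4716}{12931} + \left(71344 + 2 \sqrt{10}\right) = \frac{922553980}{12931} + 2 \sqrt{10}$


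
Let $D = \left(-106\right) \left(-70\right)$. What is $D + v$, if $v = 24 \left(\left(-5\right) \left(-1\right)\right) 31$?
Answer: $11140$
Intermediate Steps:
$v = 3720$ ($v = 24 \cdot 5 \cdot 31 = 120 \cdot 31 = 3720$)
$D = 7420$
$D + v = 7420 + 3720 = 11140$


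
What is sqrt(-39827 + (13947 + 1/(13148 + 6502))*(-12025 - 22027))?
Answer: I*sqrt(1833939290513193)/1965 ≈ 21794.0*I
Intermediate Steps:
sqrt(-39827 + (13947 + 1/(13148 + 6502))*(-12025 - 22027)) = sqrt(-39827 + (13947 + 1/19650)*(-34052)) = sqrt(-39827 + (274058551/19650)*(-34052)) = sqrt(-39827 - 4666120889326/9825) = sqrt(-4666512189601/9825) = I*sqrt(1833939290513193)/1965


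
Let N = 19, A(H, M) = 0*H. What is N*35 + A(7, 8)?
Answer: 665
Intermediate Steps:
A(H, M) = 0
N*35 + A(7, 8) = 19*35 + 0 = 665 + 0 = 665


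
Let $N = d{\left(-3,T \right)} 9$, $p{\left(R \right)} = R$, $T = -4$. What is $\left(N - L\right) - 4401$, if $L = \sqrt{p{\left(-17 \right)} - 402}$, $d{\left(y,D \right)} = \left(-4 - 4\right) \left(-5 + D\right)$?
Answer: $-3753 - i \sqrt{419} \approx -3753.0 - 20.469 i$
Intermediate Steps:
$d{\left(y,D \right)} = 40 - 8 D$ ($d{\left(y,D \right)} = - 8 \left(-5 + D\right) = 40 - 8 D$)
$N = 648$ ($N = \left(40 - -32\right) 9 = \left(40 + 32\right) 9 = 72 \cdot 9 = 648$)
$L = i \sqrt{419}$ ($L = \sqrt{-17 - 402} = \sqrt{-419} = i \sqrt{419} \approx 20.469 i$)
$\left(N - L\right) - 4401 = \left(648 - i \sqrt{419}\right) - 4401 = -3753 - i \sqrt{419}$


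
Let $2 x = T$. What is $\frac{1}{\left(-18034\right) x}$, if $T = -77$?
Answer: $\frac{1}{694309} \approx 1.4403 \cdot 10^{-6}$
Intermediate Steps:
$x = - \frac{77}{2}$ ($x = \frac{1}{2} \left(-77\right) = - \frac{77}{2} \approx -38.5$)
$\frac{1}{\left(-18034\right) x} = \frac{1}{\left(-18034\right) \left(- \frac{77}{2}\right)} = \frac{1}{694309}$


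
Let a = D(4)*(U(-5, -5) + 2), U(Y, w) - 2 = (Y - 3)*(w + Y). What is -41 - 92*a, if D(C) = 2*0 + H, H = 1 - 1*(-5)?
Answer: -46409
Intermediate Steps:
H = 6 (H = 1 + 5 = 6)
U(Y, w) = 2 + (-3 + Y)*(Y + w) (U(Y, w) = 2 + (Y - 3)*(w + Y) = 2 + (-3 + Y)*(Y + w))
D(C) = 6 (D(C) = 2*0 + 6 = 0 + 6 = 6)
a = 504 (a = 6*((2 + (-5)**2 - 3*(-5) - 3*(-5) - 5*(-5)) + 2) = 6*((2 + 25 + 15 + 15 + 25) + 2) = 6*(82 + 2) = 6*84 = 504)
-41 - 92*a = -41 - 92*504 = -41 - 46368 = -46409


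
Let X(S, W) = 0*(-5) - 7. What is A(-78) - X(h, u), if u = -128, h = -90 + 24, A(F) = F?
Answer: -71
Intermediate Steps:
h = -66
X(S, W) = -7 (X(S, W) = 0 - 7 = -7)
A(-78) - X(h, u) = -78 - 1*(-7) = -78 + 7 = -71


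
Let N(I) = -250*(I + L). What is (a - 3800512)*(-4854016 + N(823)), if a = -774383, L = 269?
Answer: 23455559863320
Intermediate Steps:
N(I) = -67250 - 250*I (N(I) = -250*(I + 269) = -250*(269 + I) = -67250 - 250*I)
(a - 3800512)*(-4854016 + N(823)) = (-774383 - 3800512)*(-4854016 + (-67250 - 250*823)) = -4574895*(-4854016 + (-67250 - 205750)) = -4574895*(-4854016 - 273000) = -4574895*(-5127016) = 23455559863320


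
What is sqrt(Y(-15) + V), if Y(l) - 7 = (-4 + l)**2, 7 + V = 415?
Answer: 2*sqrt(194) ≈ 27.857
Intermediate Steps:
V = 408 (V = -7 + 415 = 408)
Y(l) = 7 + (-4 + l)**2
sqrt(Y(-15) + V) = sqrt((7 + (-4 - 15)**2) + 408) = sqrt((7 + (-19)**2) + 408) = sqrt((7 + 361) + 408) = sqrt(368 + 408) = sqrt(776) = 2*sqrt(194)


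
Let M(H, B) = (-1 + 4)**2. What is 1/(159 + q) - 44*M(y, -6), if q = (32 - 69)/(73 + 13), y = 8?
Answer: -5400166/13637 ≈ -395.99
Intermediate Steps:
M(H, B) = 9 (M(H, B) = 3**2 = 9)
q = -37/86 ≈ -0.43023
1/(159 + q) - 44*M(y, -6) = 1/(159 - 37/86) - 44*9 = 1/(13637/86) - 396 = 86/13637 - 396 = -5400166/13637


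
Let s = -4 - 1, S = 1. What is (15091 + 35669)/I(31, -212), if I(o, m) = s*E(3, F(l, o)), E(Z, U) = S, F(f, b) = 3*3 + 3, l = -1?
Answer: -10152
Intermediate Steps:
F(f, b) = 12 (F(f, b) = 9 + 3 = 12)
s = -5
E(Z, U) = 1
I(o, m) = -5 (I(o, m) = -5*1 = -5)
(15091 + 35669)/I(31, -212) = (15091 + 35669)/(-5) = 50760*(-1/5) = -10152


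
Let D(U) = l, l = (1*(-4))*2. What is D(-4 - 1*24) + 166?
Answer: 158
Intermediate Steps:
l = -8 (l = -4*2 = -8)
D(U) = -8
D(-4 - 1*24) + 166 = -8 + 166 = 158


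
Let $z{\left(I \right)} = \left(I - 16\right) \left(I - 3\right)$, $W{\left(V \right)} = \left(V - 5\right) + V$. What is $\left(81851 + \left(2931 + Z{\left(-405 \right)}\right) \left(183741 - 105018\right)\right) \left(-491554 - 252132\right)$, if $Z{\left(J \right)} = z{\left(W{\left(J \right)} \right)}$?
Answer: $-39968220120400628$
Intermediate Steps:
$W{\left(V \right)} = -5 + 2 V$ ($W{\left(V \right)} = \left(-5 + V\right) + V = -5 + 2 V$)
$z{\left(I \right)} = \left(-16 + I\right) \left(-3 + I\right)$
$Z{\left(J \right)} = 143 + \left(-5 + 2 J\right)^{2} - 38 J$ ($Z{\left(J \right)} = 48 + \left(-5 + 2 J\right)^{2} - 19 \left(-5 + 2 J\right) = 48 + \left(-5 + 2 J\right)^{2} - \left(-95 + 38 J\right) = 143 + \left(-5 + 2 J\right)^{2} - 38 J$)
$\left(81851 + \left(2931 + Z{\left(-405 \right)}\right) \left(183741 - 105018\right)\right) \left(-491554 - 252132\right) = \left(81851 + \left(2931 + \left(168 - -23490 + 4 \left(-405\right)^{2}\right)\right) \left(183741 - 105018\right)\right) \left(-491554 - 252132\right) = \left(81851 + \left(2931 + \left(168 + 23490 + 4 \cdot 164025\right)\right) 78723\right) \left(-743686\right) = \left(81851 + \left(2931 + \left(168 + 23490 + 656100\right)\right) 78723\right) \left(-743686\right) = \left(81851 + \left(2931 + 679758\right) 78723\right) \left(-743686\right) = \left(81851 + 682689 \cdot 78723\right) \left(-743686\right) = \left(81851 + 53743326147\right) \left(-743686\right) = 53743407998 \left(-743686\right) = -39968220120400628$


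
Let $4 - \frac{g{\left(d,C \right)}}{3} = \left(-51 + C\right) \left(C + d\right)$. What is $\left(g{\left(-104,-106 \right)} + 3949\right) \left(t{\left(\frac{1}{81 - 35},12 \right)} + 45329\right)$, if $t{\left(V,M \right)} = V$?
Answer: $- \frac{197981483115}{46} \approx -4.3039 \cdot 10^{9}$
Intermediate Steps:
$g{\left(d,C \right)} = 12 - 3 \left(-51 + C\right) \left(C + d\right)$
$\left(g{\left(-104,-106 \right)} + 3949\right) \left(t{\left(\frac{1}{81 - 35},12 \right)} + 45329\right) = \left(\left(12 - 3 \left(-106\right)^{2} + 153 \left(-106\right) + 153 \left(-104\right) - \left(-318\right) \left(-104\right)\right) + 3949\right) \left(\frac{1}{81 - 35} + 45329\right) = \left(\left(12 - 33708 - 16218 - 15912 - 33072\right) + 3949\right) \left(\frac{1}{46} + 45329\right) = \left(-98898 + 3949\right) \frac{2085135}{46} = \left(-94949\right) \frac{2085135}{46} = - \frac{197981483115}{46}$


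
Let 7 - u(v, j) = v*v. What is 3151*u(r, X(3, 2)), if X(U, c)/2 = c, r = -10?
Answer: -293043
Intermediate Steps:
X(U, c) = 2*c
u(v, j) = 7 - v² (u(v, j) = 7 - v*v = 7 - v²)
3151*u(r, X(3, 2)) = 3151*(7 - 1*(-10)²) = 3151*(7 - 1*100) = 3151*(7 - 100) = 3151*(-93) = -293043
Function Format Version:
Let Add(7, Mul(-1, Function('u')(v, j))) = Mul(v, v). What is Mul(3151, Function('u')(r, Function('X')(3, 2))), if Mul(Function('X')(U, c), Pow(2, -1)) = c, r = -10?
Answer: -293043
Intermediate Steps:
Function('X')(U, c) = Mul(2, c)
Function('u')(v, j) = Add(7, Mul(-1, Pow(v, 2))) (Function('u')(v, j) = Add(7, Mul(-1, Mul(v, v))) = Add(7, Mul(-1, Pow(v, 2))))
Mul(3151, Function('u')(r, Function('X')(3, 2))) = Mul(3151, Add(7, Mul(-1, Pow(-10, 2)))) = Mul(3151, Add(7, Mul(-1, 100))) = Mul(3151, Add(7, -100)) = Mul(3151, -93) = -293043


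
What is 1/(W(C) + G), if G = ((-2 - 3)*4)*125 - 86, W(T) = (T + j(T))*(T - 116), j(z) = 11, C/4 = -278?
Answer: 1/1349442 ≈ 7.4105e-7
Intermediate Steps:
C = -1112 (C = 4*(-278) = -1112)
W(T) = (-116 + T)*(11 + T) (W(T) = (T + 11)*(T - 116) = (11 + T)*(-116 + T) = (-116 + T)*(11 + T))
G = -2586 (G = -5*4*125 - 86 = -20*125 - 86 = -2500 - 86 = -2586)
1/(W(C) + G) = 1/((-1276 + (-1112)² - 105*(-1112)) - 2586) = 1/((-1276 + 1236544 + 116760) - 2586) = 1/(1352028 - 2586) = 1/1349442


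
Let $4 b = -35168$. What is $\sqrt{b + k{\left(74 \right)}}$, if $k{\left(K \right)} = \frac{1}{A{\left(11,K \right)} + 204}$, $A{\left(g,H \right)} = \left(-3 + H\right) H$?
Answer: $\frac{i \sqrt{261911599630}}{5458} \approx 93.766 i$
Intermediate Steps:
$b = -8792$ ($b = \frac{1}{4} \left(-35168\right) = -8792$)
$A{\left(g,H \right)} = H \left(-3 + H\right)$
$k{\left(K \right)} = \frac{1}{204 + K \left(-3 + K\right)}$ ($k{\left(K \right)} = \frac{1}{K \left(-3 + K\right) + 204} = \frac{1}{204 + K \left(-3 + K\right)}$)
$\sqrt{b + k{\left(74 \right)}} = \sqrt{-8792 + \frac{1}{204 + 74 \left(-3 + 74\right)}} = \sqrt{-8792 + \frac{1}{204 + 74 \cdot 71}} = \sqrt{-8792 + \frac{1}{204 + 5254}} = \sqrt{-8792 + \frac{1}{5458}} = \sqrt{- \frac{47986735}{5458}} = \frac{i \sqrt{261911599630}}{5458}$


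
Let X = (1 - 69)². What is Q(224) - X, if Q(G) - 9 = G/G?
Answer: -4614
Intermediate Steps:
Q(G) = 10 (Q(G) = 9 + G/G = 9 + 1 = 10)
X = 4624 (X = (-68)² = 4624)
Q(224) - X = 10 - 1*4624 = 10 - 4624 = -4614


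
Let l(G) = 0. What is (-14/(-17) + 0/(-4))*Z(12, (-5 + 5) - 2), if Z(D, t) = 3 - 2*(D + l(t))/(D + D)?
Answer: 28/17 ≈ 1.6471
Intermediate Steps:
Z(D, t) = 2 (Z(D, t) = 3 - 2*(D + 0)/(D + D) = 3 - 2*D/(2*D) = 3 - 2*D*1/(2*D) = 3 - 2*1/2 = 3 - 1 = 2)
(-14/(-17) + 0/(-4))*Z(12, (-5 + 5) - 2) = (-14/(-17) + 0/(-4))*2 = (-14*(-1/17) + 0*(-1/4))*2 = (14/17 + 0)*2 = (14/17)*2 = 28/17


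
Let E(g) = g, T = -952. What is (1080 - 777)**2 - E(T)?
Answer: 92761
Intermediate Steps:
(1080 - 777)**2 - E(T) = (1080 - 777)**2 - 1*(-952) = 303**2 + 952 = 91809 + 952 = 92761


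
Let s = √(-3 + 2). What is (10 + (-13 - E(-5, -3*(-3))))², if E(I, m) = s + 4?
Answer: (7 + I)² ≈ 48.0 + 14.0*I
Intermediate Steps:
s = I (s = √(-1) = I ≈ 1.0*I)
E(I, m) = 4 + I (E(I, m) = I + 4 = 4 + I)
(10 + (-13 - E(-5, -3*(-3))))² = (10 + (-13 - (4 + I)))² = (10 + (-13 + (-4 - I)))² = (10 + (-17 - I))² = (-7 - I)²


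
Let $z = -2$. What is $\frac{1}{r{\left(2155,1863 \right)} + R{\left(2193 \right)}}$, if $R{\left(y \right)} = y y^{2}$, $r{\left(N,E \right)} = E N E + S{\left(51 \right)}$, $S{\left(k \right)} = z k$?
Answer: $\frac{1}{18026190150} \approx 5.5475 \cdot 10^{-11}$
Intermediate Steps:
$S{\left(k \right)} = - 2 k$
$r{\left(N,E \right)} = -102 + N E^{2}$ ($r{\left(N,E \right)} = E N E - 102 = N E^{2} - 102 = -102 + N E^{2}$)
$R{\left(y \right)} = y^{3}$
$\frac{1}{r{\left(2155,1863 \right)} + R{\left(2193 \right)}} = \frac{1}{\left(-102 + 2155 \cdot 1863^{2}\right) + 2193^{3}} = \frac{1}{\left(-102 + 2155 \cdot 3470769\right) + 10546683057} = \frac{1}{\left(-102 + 7479507195\right) + 10546683057} = \frac{1}{7479507093 + 10546683057} = \frac{1}{18026190150}$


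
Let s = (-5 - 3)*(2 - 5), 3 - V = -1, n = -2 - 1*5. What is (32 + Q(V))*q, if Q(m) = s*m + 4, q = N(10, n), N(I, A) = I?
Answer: 1320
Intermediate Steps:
n = -7 (n = -2 - 5 = -7)
V = 4 (V = 3 - 1*(-1) = 3 + 1 = 4)
q = 10
s = 24 (s = -8*(-3) = 24)
Q(m) = 4 + 24*m (Q(m) = 24*m + 4 = 4 + 24*m)
(32 + Q(V))*q = (32 + (4 + 24*4))*10 = (32 + (4 + 96))*10 = (32 + 100)*10 = 132*10 = 1320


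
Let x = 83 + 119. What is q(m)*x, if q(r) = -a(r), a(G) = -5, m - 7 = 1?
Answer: 1010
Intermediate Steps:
m = 8 (m = 7 + 1 = 8)
q(r) = 5 (q(r) = -1*(-5) = 5)
x = 202
q(m)*x = 5*202 = 1010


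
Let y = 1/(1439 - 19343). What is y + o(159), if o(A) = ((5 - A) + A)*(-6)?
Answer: -537121/17904 ≈ -30.000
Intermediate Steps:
y = -1/17904 (y = 1/(-17904) = -1/17904 ≈ -5.5853e-5)
o(A) = -30 (o(A) = 5*(-6) = -30)
y + o(159) = -1/17904 - 30 = -537121/17904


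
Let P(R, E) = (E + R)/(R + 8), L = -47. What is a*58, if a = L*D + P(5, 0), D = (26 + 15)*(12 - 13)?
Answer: 1453248/13 ≈ 1.1179e+5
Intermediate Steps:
D = -41 (D = 41*(-1) = -41)
P(R, E) = (E + R)/(8 + R)
a = 25056/13 (a = -47*(-41) + (0 + 5)/(8 + 5) = 1927 + 5/13 = 25056/13 ≈ 1927.4)
a*58 = (25056/13)*58 = 1453248/13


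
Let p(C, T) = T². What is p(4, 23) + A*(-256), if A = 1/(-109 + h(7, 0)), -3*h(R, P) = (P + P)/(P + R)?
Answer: 57917/109 ≈ 531.35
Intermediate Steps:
h(R, P) = -2*P/(3*(P + R)) (h(R, P) = -(P + P)/(3*(P + R)) = -2*P/(3*(P + R)))
A = -1/109 (A = 1/(-109 - 2*0/(3*0 + 3*7)) = 1/(-109 - 2*0/(0 + 21)) = 1/(-109 - 2*0/21) = 1/(-109 - 2*0*1/21) = 1/(-109 + 0) = 1/(-109) = -1/109 ≈ -0.0091743)
p(4, 23) + A*(-256) = 23² - 1/109*(-256) = 529 + 256/109 = 57917/109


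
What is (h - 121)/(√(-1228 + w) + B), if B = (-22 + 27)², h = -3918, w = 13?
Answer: -20195/368 + 36351*I*√15/1840 ≈ -54.878 + 76.515*I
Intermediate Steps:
B = 25 (B = 5² = 25)
(h - 121)/(√(-1228 + w) + B) = (-3918 - 121)/(√(-1228 + 13) + 25) = -4039/(√(-1215) + 25) = -4039/(9*I*√15 + 25) = -4039/(25 + 9*I*√15)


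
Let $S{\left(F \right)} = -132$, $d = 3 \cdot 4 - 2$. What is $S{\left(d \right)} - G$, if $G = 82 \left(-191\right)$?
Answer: $15530$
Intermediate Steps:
$d = 10$ ($d = 12 - 2 = 10$)
$G = -15662$
$S{\left(d \right)} - G = -132 - -15662 = -132 + 15662 = 15530$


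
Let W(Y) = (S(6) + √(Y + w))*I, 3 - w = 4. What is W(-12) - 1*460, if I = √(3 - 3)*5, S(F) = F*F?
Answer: -460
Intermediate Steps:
w = -1 (w = 3 - 1*4 = 3 - 4 = -1)
S(F) = F²
I = 0 (I = √0*5 = 0*5 = 0)
W(Y) = 0 (W(Y) = (6² + √(Y - 1))*0 = (36 + √(-1 + Y))*0 = 0)
W(-12) - 1*460 = 0 - 1*460 = 0 - 460 = -460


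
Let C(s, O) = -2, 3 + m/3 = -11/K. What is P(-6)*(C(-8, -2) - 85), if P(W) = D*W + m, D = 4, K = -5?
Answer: 11484/5 ≈ 2296.8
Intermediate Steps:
m = -12/5 (m = -9 + 3*(-11/(-5)) = -9 + 3*(-11*(-⅕)) = -9 + 3*(11/5) = -9 + 33/5 = -12/5 ≈ -2.4000)
P(W) = -12/5 + 4*W (P(W) = 4*W - 12/5 = -12/5 + 4*W)
P(-6)*(C(-8, -2) - 85) = (-12/5 + 4*(-6))*(-2 - 85) = (-12/5 - 24)*(-87) = -132/5*(-87) = 11484/5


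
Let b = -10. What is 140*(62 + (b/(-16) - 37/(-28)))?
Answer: 17905/2 ≈ 8952.5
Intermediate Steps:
140*(62 + (b/(-16) - 37/(-28))) = 140*(62 + (-10/(-16) - 37/(-28))) = 140*(62 + (-10*(-1/16) - 37*(-1/28))) = 140*(62 + (5/8 + 37/28)) = 140*(62 + 109/56) = 140*(3581/56) = 17905/2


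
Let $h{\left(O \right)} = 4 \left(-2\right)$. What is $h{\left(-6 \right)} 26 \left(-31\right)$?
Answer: $6448$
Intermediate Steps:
$h{\left(O \right)} = -8$
$h{\left(-6 \right)} 26 \left(-31\right) = \left(-8\right) 26 \left(-31\right) = \left(-208\right) \left(-31\right) = 6448$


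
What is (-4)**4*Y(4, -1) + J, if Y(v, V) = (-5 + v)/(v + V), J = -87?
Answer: -517/3 ≈ -172.33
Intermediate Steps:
Y(v, V) = (-5 + v)/(V + v)
(-4)**4*Y(4, -1) + J = (-4)**4*((-5 + 4)/(-1 + 4)) - 87 = 256*(-1/3) - 87 = -256/3 - 87 = -517/3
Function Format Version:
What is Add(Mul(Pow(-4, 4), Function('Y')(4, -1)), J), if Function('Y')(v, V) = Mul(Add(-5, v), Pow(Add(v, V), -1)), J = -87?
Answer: Rational(-517, 3) ≈ -172.33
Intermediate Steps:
Function('Y')(v, V) = Mul(Pow(Add(V, v), -1), Add(-5, v)) (Function('Y')(v, V) = Mul(Add(-5, v), Pow(Add(V, v), -1)) = Mul(Pow(Add(V, v), -1), Add(-5, v)))
Add(Mul(Pow(-4, 4), Function('Y')(4, -1)), J) = Add(Mul(Pow(-4, 4), Mul(Pow(Add(-1, 4), -1), Add(-5, 4))), -87) = Add(Mul(256, Mul(Pow(3, -1), -1)), -87) = Add(Mul(256, Mul(Rational(1, 3), -1)), -87) = Add(Mul(256, Rational(-1, 3)), -87) = Add(Rational(-256, 3), -87) = Rational(-517, 3)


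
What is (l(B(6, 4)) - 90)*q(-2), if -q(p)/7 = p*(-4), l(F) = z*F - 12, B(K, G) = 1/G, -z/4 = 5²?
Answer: 7112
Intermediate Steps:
z = -100 (z = -4*5² = -4*25 = -100)
l(F) = -12 - 100*F (l(F) = -100*F - 12 = -12 - 100*F)
q(p) = 28*p (q(p) = -7*p*(-4) = -(-28)*p = 28*p)
(l(B(6, 4)) - 90)*q(-2) = ((-12 - 100/4) - 90)*(28*(-2)) = ((-12 - 100*¼) - 90)*(-56) = ((-12 - 25) - 90)*(-56) = (-37 - 90)*(-56) = -127*(-56) = 7112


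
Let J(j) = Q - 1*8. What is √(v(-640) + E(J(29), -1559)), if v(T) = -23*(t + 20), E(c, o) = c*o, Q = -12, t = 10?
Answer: √30490 ≈ 174.61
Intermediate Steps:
J(j) = -20 (J(j) = -12 - 1*8 = -12 - 8 = -20)
v(T) = -690 (v(T) = -23*(10 + 20) = -23*30 = -690)
√(v(-640) + E(J(29), -1559)) = √(-690 - 20*(-1559)) = √(-690 + 31180) = √30490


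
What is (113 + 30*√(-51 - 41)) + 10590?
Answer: 10703 + 60*I*√23 ≈ 10703.0 + 287.75*I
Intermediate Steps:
(113 + 30*√(-51 - 41)) + 10590 = (113 + 30*√(-92)) + 10590 = (113 + 30*(2*I*√23)) + 10590 = (113 + 60*I*√23) + 10590 = 10703 + 60*I*√23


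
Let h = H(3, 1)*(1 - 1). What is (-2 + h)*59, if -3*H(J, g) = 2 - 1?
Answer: -118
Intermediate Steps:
H(J, g) = -1/3 (H(J, g) = -(2 - 1)/3 = -1/3*1 = -1/3)
h = 0 (h = -(1 - 1)/3 = -1/3*0 = 0)
(-2 + h)*59 = (-2 + 0)*59 = -2*59 = -118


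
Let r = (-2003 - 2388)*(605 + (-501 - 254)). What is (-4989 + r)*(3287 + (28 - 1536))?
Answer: 1162862919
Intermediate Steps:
r = 658650 (r = -4391*(605 - 755) = -4391*(-150) = 658650)
(-4989 + r)*(3287 + (28 - 1536)) = (-4989 + 658650)*(3287 + (28 - 1536)) = 653661*(3287 - 1508) = 653661*1779 = 1162862919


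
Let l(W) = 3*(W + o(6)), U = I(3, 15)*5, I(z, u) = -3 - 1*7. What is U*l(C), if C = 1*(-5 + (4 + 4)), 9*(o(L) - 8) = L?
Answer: -1750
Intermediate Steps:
o(L) = 8 + L/9
I(z, u) = -10 (I(z, u) = -3 - 7 = -10)
U = -50 (U = -10*5 = -50)
C = 3 (C = 1*(-5 + 8) = 1*3 = 3)
l(W) = 26 + 3*W (l(W) = 3*(W + (8 + (⅑)*6)) = 3*(W + (8 + ⅔)) = 3*(W + 26/3) = 3*(26/3 + W) = 26 + 3*W)
U*l(C) = -50*(26 + 3*3) = -50*(26 + 9) = -50*35 = -1750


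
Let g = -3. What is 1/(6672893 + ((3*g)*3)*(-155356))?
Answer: 1/10867505 ≈ 9.2017e-8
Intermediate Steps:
1/(6672893 + ((3*g)*3)*(-155356)) = 1/(6672893 + ((3*(-3))*3)*(-155356)) = 1/(6672893 - 9*3*(-155356)) = 1/(6672893 - 27*(-155356)) = 1/(6672893 + 4194612) = 1/10867505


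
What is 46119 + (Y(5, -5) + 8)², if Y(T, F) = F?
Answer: 46128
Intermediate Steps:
46119 + (Y(5, -5) + 8)² = 46119 + (-5 + 8)² = 46119 + 3² = 46119 + 9 = 46128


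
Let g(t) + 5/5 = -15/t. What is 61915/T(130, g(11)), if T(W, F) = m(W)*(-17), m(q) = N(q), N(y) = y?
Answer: -12383/442 ≈ -28.016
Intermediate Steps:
m(q) = q
g(t) = -1 - 15/t
T(W, F) = -17*W (T(W, F) = W*(-17) = -17*W)
61915/T(130, g(11)) = 61915/((-17*130)) = 61915/(-2210) = 61915*(-1/2210) = -12383/442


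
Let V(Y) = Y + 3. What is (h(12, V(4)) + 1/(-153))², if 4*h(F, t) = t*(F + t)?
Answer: 413919025/374544 ≈ 1105.1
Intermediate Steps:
V(Y) = 3 + Y
h(F, t) = t*(F + t)/4 (h(F, t) = (t*(F + t))/4 = t*(F + t)/4)
(h(12, V(4)) + 1/(-153))² = ((3 + 4)*(12 + (3 + 4))/4 + 1/(-153))² = ((¼)*7*(12 + 7) - 1/153)² = ((¼)*7*19 - 1/153)² = (133/4 - 1/153)² = (20345/612)² = 413919025/374544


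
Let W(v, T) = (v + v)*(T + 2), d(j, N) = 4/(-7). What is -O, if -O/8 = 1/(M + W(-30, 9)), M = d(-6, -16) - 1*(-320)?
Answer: -7/298 ≈ -0.023490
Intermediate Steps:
d(j, N) = -4/7 (d(j, N) = 4*(-1/7) = -4/7)
W(v, T) = 2*v*(2 + T) (W(v, T) = (2*v)*(2 + T) = 2*v*(2 + T))
M = 2236/7 (M = -4/7 - 1*(-320) = -4/7 + 320 = 2236/7 ≈ 319.43)
O = 7/298 (O = -8/(2236/7 + 2*(-30)*(2 + 9)) = -8/(2236/7 + 2*(-30)*11) = -8/(2236/7 - 660) = -8/(-2384/7) = -8*(-7/2384) = 7/298 ≈ 0.023490)
-O = -1*7/298 = -7/298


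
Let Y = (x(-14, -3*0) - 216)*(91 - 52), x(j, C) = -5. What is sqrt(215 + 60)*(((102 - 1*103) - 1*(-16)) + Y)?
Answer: -43020*sqrt(11) ≈ -1.4268e+5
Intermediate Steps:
Y = -8619 (Y = (-5 - 216)*(91 - 52) = -221*39 = -8619)
sqrt(215 + 60)*(((102 - 1*103) - 1*(-16)) + Y) = sqrt(215 + 60)*(((102 - 1*103) - 1*(-16)) - 8619) = sqrt(275)*(((102 - 103) + 16) - 8619) = (5*sqrt(11))*((-1 + 16) - 8619) = (5*sqrt(11))*(15 - 8619) = (5*sqrt(11))*(-8604) = -43020*sqrt(11)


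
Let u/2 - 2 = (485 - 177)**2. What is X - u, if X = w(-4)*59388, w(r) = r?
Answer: -427284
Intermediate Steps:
u = 189732 (u = 4 + 2*(485 - 177)**2 = 4 + 2*308**2 = 4 + 2*94864 = 4 + 189728 = 189732)
X = -237552 (X = -4*59388 = -237552)
X - u = -237552 - 1*189732 = -237552 - 189732 = -427284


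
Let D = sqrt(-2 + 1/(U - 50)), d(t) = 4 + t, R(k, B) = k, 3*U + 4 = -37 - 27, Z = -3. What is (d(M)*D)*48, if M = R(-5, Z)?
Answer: -24*I*sqrt(95702)/109 ≈ -68.115*I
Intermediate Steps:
U = -68/3 (U = -4/3 + (-37 - 27)/3 = -4/3 + (1/3)*(-64) = -4/3 - 64/3 = -68/3 ≈ -22.667)
M = -5
D = I*sqrt(95702)/218 (D = sqrt(-2 + 1/(-68/3 - 50)) = sqrt(-2 + 1/(-218/3)) = sqrt(-2 - 3/218) = sqrt(-439/218) = I*sqrt(95702)/218 ≈ 1.4191*I)
(d(M)*D)*48 = ((4 - 5)*(I*sqrt(95702)/218))*48 = -I*sqrt(95702)/218*48 = -24*I*sqrt(95702)/109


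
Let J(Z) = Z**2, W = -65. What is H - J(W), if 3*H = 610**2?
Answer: 359425/3 ≈ 1.1981e+5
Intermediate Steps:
H = 372100/3 (H = (1/3)*610**2 = (1/3)*372100 = 372100/3 ≈ 1.2403e+5)
H - J(W) = 372100/3 - 1*(-65)**2 = 372100/3 - 1*4225 = 372100/3 - 4225 = 359425/3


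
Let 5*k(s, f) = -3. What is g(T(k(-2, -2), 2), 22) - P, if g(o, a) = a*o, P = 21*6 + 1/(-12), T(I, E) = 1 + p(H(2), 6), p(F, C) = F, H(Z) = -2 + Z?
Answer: -1247/12 ≈ -103.92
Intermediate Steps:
k(s, f) = -⅗ (k(s, f) = (⅕)*(-3) = -⅗)
T(I, E) = 1 (T(I, E) = 1 + (-2 + 2) = 1 + 0 = 1)
P = 1511/12 (P = 126 + 1*(-1/12) = 126 - 1/12 = 1511/12 ≈ 125.92)
g(T(k(-2, -2), 2), 22) - P = 22*1 - 1*1511/12 = 22 - 1511/12 = -1247/12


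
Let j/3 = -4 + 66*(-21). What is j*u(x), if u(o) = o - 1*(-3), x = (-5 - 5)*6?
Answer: 237690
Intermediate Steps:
x = -60 (x = -10*6 = -60)
u(o) = 3 + o (u(o) = o + 3 = 3 + o)
j = -4170 (j = 3*(-4 + 66*(-21)) = 3*(-4 - 1386) = 3*(-1390) = -4170)
j*u(x) = -4170*(3 - 60) = -4170*(-57) = 237690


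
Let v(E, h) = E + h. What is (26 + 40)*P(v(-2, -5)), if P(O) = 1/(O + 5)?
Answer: -33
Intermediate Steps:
P(O) = 1/(5 + O)
(26 + 40)*P(v(-2, -5)) = (26 + 40)/(5 + (-2 - 5)) = 66/(5 - 7) = 66/(-2) = 66*(-½) = -33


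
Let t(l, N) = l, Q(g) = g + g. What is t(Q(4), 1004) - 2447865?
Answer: -2447857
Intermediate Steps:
Q(g) = 2*g
t(Q(4), 1004) - 2447865 = 2*4 - 2447865 = 8 - 2447865 = -2447857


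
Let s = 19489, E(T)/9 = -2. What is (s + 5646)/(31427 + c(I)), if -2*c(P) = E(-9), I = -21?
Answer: 25135/31436 ≈ 0.79956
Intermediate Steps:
E(T) = -18 (E(T) = 9*(-2) = -18)
c(P) = 9 (c(P) = -½*(-18) = 9)
(s + 5646)/(31427 + c(I)) = (19489 + 5646)/(31427 + 9) = 25135/31436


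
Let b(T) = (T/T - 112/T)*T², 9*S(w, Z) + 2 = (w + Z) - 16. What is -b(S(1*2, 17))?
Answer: 1007/81 ≈ 12.432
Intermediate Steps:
S(w, Z) = -2 + Z/9 + w/9 (S(w, Z) = -2/9 + ((w + Z) - 16)/9 = -2/9 + ((Z + w) - 16)/9 = -2/9 + (-16 + Z + w)/9 = -2/9 + (-16/9 + Z/9 + w/9) = -2 + Z/9 + w/9)
b(T) = T²*(1 - 112/T) (b(T) = (1 - 112/T)*T² = T²*(1 - 112/T))
-b(S(1*2, 17)) = -(-2 + (⅑)*17 + (1*2)/9)*(-112 + (-2 + (⅑)*17 + (1*2)/9)) = -(-2 + 17/9 + (⅑)*2)*(-112 + (-2 + 17/9 + (⅑)*2)) = -(-2 + 17/9 + 2/9)*(-112 + (-2 + 17/9 + 2/9)) = -(-112 + ⅑)/9 = -(-1007)/(9*9) = -1*(-1007/81) = 1007/81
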